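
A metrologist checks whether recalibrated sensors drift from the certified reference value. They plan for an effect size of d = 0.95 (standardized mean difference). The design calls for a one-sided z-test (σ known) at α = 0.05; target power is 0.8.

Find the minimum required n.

n = 7

Set Φ(δ − 1.645) = 0.8; then δ − 1.645 = Φ⁻¹(0.8) = 0.842, giving δ = 2.486.
δ = d·√n ⇒ n = (δ/d)² = (2.486 / 0.95)² = 6.85.
Round up to the next whole unit.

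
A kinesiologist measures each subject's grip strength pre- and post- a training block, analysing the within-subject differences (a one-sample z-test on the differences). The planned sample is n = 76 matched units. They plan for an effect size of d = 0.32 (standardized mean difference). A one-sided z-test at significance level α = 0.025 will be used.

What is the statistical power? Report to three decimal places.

Noncentrality parameter: δ = d·√n = 0.32 × √76 = 2.7897
Critical value for a one-sided test at α = 0.025: z_α = 1.960.
Power = Φ(δ − 1.960) = Φ(0.830) = 0.7967.

Power ≈ 0.797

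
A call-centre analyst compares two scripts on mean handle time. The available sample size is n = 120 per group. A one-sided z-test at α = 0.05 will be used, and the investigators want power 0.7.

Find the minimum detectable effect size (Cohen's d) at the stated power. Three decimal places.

Required noncentrality: δ = z_{0.05} + z_{0.30} = 1.645 + 0.524 = 2.169.
δ = d·√(n/2) ⇒ d = δ/√(n/2) = 2.169/√(120/2) = 0.2800.

d ≈ 0.280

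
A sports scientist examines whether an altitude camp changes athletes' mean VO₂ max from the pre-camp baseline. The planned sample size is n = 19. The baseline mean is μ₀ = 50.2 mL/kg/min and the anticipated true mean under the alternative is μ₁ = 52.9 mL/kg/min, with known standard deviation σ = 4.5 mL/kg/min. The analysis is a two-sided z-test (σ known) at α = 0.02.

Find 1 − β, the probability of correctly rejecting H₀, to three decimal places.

Standardized effect: d = |μ₁ − μ₀| / σ = |52.9 − 50.2| / 4.5 = 0.6000
Noncentrality parameter: δ = d·√n = 0.6000 × √19 = 2.6153
Two-sided α = 0.02 → critical value z_{0.01} = 2.326.
Power = Φ(δ − 2.326) + Φ(−δ − 2.326) = Φ(0.289) + Φ(-4.942) = 0.6137 + 0.0000 = 0.6137.

Power ≈ 0.614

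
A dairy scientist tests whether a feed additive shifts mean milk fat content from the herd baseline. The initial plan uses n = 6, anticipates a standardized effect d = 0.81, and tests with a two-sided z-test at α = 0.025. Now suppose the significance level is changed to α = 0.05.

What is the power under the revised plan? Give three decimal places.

δ = d·√n = 0.81 × √6 = 1.9841 (unchanged). New critical value: z_{0.025} = 1.960.
Revised power = Φ(δ − 1.960) + Φ(−δ − 1.960) = Φ(0.024) + Φ(-3.944) = 0.5096 + 0.0000 = 0.5097.

Power ≈ 0.510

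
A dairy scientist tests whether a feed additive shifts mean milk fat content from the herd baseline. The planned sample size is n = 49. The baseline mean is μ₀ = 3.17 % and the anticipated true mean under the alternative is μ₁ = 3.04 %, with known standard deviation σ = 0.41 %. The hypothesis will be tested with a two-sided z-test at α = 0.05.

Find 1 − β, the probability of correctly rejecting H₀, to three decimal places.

Standardized effect: d = |μ₁ − μ₀| / σ = |3.04 − 3.17| / 0.41 = 0.3171
Noncentrality parameter: λ = d·√n = 0.3171 × √49 = 2.2195
Two-sided α = 0.05 → critical value z_{0.025} = 1.960.
Power = Φ(λ − 1.960) + Φ(−λ − 1.960) = Φ(0.260) + Φ(-4.179) = 0.6024 + 0.0000 = 0.6024.

Power ≈ 0.602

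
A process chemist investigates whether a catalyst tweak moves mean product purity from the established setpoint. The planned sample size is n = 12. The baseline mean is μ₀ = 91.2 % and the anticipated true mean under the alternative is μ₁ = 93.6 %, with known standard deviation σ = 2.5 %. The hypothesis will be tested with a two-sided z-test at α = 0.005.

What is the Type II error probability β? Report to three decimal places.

β ≈ 0.302

Standardized effect: d = |μ₁ − μ₀| / σ = |93.6 − 91.2| / 2.5 = 0.9600
Noncentrality parameter: δ = d·√n = 0.9600 × √12 = 3.3255
Two-sided α = 0.005 → critical value z_{0.0025} = 2.807.
Power = Φ(δ − 2.807) + Φ(−δ − 2.807) = Φ(0.519) + Φ(-6.133) = 0.6979 + 0.0000 = 0.6979.
Type II error: β = 1 − power = 1 − 0.6979 = 0.3021.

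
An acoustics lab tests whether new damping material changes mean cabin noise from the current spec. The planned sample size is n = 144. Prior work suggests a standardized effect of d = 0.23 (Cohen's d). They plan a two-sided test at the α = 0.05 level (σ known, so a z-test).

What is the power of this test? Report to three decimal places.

Power ≈ 0.788

Noncentrality parameter: δ = d·√n = 0.23 × √144 = 2.7600
Critical value for a two-sided test at α = 0.05: z_{α/2} = 1.960.
Power = Φ(δ − 1.960) + Φ(−δ − 1.960) = Φ(0.800) + Φ(-4.720) = 0.7882 + 0.0000 = 0.7882.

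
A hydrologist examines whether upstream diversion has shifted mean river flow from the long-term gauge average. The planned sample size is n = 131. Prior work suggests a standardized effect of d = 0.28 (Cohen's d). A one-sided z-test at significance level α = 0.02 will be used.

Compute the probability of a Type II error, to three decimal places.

Noncentrality parameter: δ = d·√n = 0.28 × √131 = 3.2047
Critical value for a one-sided test at α = 0.02: z_α = 2.054.
Power = P(Z > 2.054 − δ) = Φ(1.151) = 0.8751.
Type II error: β = 1 − power = 1 − 0.8751 = 0.1249.

β ≈ 0.125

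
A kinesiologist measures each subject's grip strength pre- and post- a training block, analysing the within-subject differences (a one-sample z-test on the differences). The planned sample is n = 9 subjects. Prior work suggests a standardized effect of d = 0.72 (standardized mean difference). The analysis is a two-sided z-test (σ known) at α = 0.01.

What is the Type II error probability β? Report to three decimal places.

Noncentrality parameter: δ = d·√n = 0.72 × √9 = 2.1600
Two-sided α = 0.01 → critical value z_{0.005} = 2.576.
Power = Φ(δ − 2.576) + Φ(−δ − 2.576) = Φ(-0.416) + Φ(-4.736) = 0.3388 + 0.0000 = 0.3388.
Type II error: β = 1 − power = 1 − 0.3388 = 0.6612.

β ≈ 0.661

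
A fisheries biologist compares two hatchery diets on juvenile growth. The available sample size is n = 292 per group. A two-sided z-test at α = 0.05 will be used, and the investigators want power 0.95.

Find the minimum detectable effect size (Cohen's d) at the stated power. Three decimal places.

d ≈ 0.298

Required noncentrality: δ = z_{0.025} + z_{0.05} = 1.960 + 1.645 = 3.605.
(The second rejection-region term Φ(−δ − z_{α/2}) is negligible and dropped.)
δ = d·√(n/2) ⇒ d = δ/√(n/2) = 3.605/√(292/2) = 0.2983.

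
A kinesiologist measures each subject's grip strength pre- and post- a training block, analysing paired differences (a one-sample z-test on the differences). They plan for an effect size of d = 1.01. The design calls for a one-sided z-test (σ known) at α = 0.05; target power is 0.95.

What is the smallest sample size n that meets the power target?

Set Φ(δ − 1.645) = 0.95; then δ − 1.645 = Φ⁻¹(0.95) = 1.645, giving δ = 3.290.
δ = d·√n ⇒ n = (δ/d)² = (3.290 / 1.01)² = 10.61.
Rounding up, n = 11.

n = 11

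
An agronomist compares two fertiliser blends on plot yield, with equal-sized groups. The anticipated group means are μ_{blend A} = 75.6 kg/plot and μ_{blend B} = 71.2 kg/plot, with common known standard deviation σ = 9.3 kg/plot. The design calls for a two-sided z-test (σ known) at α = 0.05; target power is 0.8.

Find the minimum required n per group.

n = 71 per group

Standardized effect: d = |μ_{blend A} − μ_{blend B}| / σ = |75.6 − 71.2| / 9.3 = 0.4731
For power 0.8 need Φ(δ − z_{0.025}) = 0.8, so δ = z_{0.025} + z_{0.20} = 1.960 + 0.842 = 2.802.
(Ignoring the negligible lower-tail rejection probability gives the usual closed-form inversion.)
δ = d·√(n/2) ⇒ n = 2(δ/d)² = 2 × (2.802 / 0.4731)² = 70.13.
Rounding up, n = 71 per group.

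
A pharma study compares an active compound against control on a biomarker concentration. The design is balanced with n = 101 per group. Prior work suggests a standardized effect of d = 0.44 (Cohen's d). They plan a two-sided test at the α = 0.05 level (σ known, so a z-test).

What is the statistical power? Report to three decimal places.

Power ≈ 0.878

Noncentrality parameter: λ = d·√(n/2) = 0.44 × √(101/2) = 3.1268
Critical value for a two-sided test at α = 0.05: z_{α/2} = 1.960.
Power = Φ(λ − 1.960) + Φ(−λ − 1.960) = Φ(1.167) + Φ(-5.087) = 0.8784 + 0.0000 = 0.8784.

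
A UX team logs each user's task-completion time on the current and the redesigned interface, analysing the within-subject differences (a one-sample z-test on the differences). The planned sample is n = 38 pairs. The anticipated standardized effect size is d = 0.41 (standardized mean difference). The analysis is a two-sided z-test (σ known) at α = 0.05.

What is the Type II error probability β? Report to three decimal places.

β ≈ 0.285

Noncentrality parameter: δ = d·√n = 0.41 × √38 = 2.5274
Critical value for a two-sided test at α = 0.05: z_{α/2} = 1.960.
Power = Φ(δ − 1.960) + Φ(−δ − 1.960) = Φ(0.567) + Φ(-4.487) = 0.7148 + 0.0000 = 0.7148.
Type II error: β = 1 − power = 1 − 0.7148 = 0.2852.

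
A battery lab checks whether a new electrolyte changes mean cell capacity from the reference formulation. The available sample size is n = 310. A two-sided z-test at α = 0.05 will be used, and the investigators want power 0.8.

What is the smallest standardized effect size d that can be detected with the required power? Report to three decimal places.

d ≈ 0.159

Need Φ(δ − 1.960) = 0.8, so δ = 1.960 + 0.842 = 2.802.
(The second rejection-region term Φ(−δ − z_{α/2}) is negligible and dropped.)
δ = d·√n ⇒ d = δ/√n = 2.802/√310 = 0.1591.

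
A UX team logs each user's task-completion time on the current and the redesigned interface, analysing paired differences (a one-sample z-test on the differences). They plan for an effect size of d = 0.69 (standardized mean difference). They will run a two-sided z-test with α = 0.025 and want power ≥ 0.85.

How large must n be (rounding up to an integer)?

For power 0.85 need Φ(δ − z_{0.0125}) = 0.85, so δ = z_{0.0125} + z_{0.15} = 2.241 + 1.036 = 3.278.
(The Φ(−δ − z_{α/2}) term is vanishingly small for δ > 0 and is dropped in the standard sample-size formula.)
δ = d·√n ⇒ n = (δ/d)² = (3.278 / 0.69)² = 22.57.
Round up to the next whole unit.

n = 23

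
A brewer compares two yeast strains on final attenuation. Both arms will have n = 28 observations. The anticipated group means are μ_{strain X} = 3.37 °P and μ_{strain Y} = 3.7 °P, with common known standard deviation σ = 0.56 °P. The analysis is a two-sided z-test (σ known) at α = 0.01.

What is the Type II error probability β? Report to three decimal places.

β ≈ 0.645

Standardized effect: d = |μ_{strain X} − μ_{strain Y}| / σ = |3.37 − 3.7| / 0.56 = 0.5893
Noncentrality parameter: δ = d·√(n/2) = 0.5893 × √(28/2) = 2.2049
Two-sided α = 0.01 → critical value z_{0.005} = 2.576.
Power = Φ(δ − 2.576) + Φ(−δ − 2.576) = Φ(-0.371) + Φ(-4.781) = 0.3553 + 0.0000 = 0.3553.
Type II error: β = 1 − power = 1 − 0.3553 = 0.6447.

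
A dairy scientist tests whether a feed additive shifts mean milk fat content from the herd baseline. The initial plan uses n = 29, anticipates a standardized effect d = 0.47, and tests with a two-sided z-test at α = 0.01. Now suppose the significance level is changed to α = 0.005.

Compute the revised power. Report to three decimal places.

δ = d·√n = 0.47 × √29 = 2.5310 (unchanged). New critical value: z_{0.0025} = 2.807.
Revised power = Φ(δ − 2.807) + Φ(−δ − 2.807) = Φ(-0.276) + Φ(-5.338) = 0.3913 + 0.0000 = 0.3913.

Power ≈ 0.391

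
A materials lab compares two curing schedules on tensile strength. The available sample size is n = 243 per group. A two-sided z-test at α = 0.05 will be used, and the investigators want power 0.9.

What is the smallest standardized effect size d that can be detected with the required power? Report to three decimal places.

Need Φ(δ − 1.960) = 0.9, so δ = 1.960 + 1.282 = 3.242.
(The second rejection-region term Φ(−δ − z_{α/2}) is negligible and dropped.)
δ = d·√(n/2) ⇒ d = δ/√(n/2) = 3.242/√(243/2) = 0.2941.

d ≈ 0.294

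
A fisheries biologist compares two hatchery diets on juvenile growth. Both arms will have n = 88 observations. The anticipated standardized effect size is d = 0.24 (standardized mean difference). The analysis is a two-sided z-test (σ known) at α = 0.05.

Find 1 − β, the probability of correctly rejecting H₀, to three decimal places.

Power ≈ 0.357

Noncentrality parameter: δ = d·√(n/2) = 0.24 × √(88/2) = 1.5920
Two-sided α = 0.05 → critical value z_{0.025} = 1.960.
Power = Φ(δ − 1.960) + Φ(−δ − 1.960) = Φ(-0.368) + Φ(-3.552) = 0.3564 + 0.0002 = 0.3566.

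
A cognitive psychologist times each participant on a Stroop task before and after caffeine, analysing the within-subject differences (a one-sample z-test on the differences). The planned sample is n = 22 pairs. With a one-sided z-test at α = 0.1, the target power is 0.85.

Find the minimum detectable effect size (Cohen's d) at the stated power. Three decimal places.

d ≈ 0.494

Required noncentrality: δ = z_{0.1} + z_{0.15} = 1.282 + 1.036 = 2.318.
δ = d·√n ⇒ d = δ/√n = 2.318/√22 = 0.4942.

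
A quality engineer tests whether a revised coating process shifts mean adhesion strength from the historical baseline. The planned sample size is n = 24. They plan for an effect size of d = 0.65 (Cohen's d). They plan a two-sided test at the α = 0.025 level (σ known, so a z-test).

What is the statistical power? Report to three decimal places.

Noncentrality parameter: δ = d·√n = 0.65 × √24 = 3.1843
Two-sided α = 0.025 → critical value z_{0.0125} = 2.241.
Power = Φ(δ − 2.241) + Φ(−δ − 2.241) = Φ(0.943) + Φ(-5.426) = 0.8271 + 0.0000 = 0.8271.

Power ≈ 0.827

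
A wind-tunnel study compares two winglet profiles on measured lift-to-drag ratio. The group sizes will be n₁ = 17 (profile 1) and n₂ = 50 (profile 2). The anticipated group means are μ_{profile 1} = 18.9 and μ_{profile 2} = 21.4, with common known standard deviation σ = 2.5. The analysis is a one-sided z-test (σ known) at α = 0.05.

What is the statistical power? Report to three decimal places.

Power ≈ 0.972

Standardized effect: d = |μ_{profile 1} − μ_{profile 2}| / σ = |18.9 − 21.4| / 2.5 = 1.0000
Noncentrality parameter: δ = d / √(1/n₁ + 1/n₂) = 1.0000 / √(1/17 + 1/50) = 3.5618
One-sided α = 0.05 → critical value z_{0.05} = 1.645.
Power = P(Z > 1.645 − δ) = Φ(1.917) = 0.9724.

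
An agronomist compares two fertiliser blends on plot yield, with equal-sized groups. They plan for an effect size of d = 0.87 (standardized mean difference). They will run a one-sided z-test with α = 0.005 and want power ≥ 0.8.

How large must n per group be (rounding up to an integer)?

For power 0.8 need Φ(δ − z_{0.005}) = 0.8, so δ = z_{0.005} + z_{0.20} = 2.576 + 0.842 = 3.417.
δ = d·√(n/2) ⇒ n = 2(δ/d)² = 2 × (3.417 / 0.87)² = 30.86.
Rounding up, n = 31 per group.

n = 31 per group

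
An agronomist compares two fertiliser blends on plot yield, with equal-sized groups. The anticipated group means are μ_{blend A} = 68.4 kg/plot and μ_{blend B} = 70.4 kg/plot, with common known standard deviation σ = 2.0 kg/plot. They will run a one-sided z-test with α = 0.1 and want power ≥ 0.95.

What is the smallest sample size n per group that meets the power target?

n = 18 per group

Standardized effect: d = |μ_{blend A} − μ_{blend B}| / σ = |68.4 − 70.4| / 2.0 = 1.0000
Set Φ(δ − 1.282) = 0.95; then δ − 1.282 = Φ⁻¹(0.95) = 1.645, giving δ = 2.926.
δ = d·√(n/2) ⇒ n = 2(δ/d)² = 2 × (2.926 / 1.0000)² = 17.13.
Round up to the next whole unit.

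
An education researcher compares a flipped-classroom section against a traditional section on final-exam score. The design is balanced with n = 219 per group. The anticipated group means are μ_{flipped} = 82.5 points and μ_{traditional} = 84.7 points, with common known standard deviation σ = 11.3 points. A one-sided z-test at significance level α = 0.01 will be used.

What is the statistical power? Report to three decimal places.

Power ≈ 0.386

Standardized effect: d = |μ_{flipped} − μ_{traditional}| / σ = |82.5 − 84.7| / 11.3 = 0.1947
Noncentrality parameter: δ = d·√(n/2) = 0.1947 × √(219/2) = 2.0373
Critical value for a one-sided test at α = 0.01: z_α = 2.326.
Power = Φ(δ − 2.326) = Φ(-0.289) = 0.3863.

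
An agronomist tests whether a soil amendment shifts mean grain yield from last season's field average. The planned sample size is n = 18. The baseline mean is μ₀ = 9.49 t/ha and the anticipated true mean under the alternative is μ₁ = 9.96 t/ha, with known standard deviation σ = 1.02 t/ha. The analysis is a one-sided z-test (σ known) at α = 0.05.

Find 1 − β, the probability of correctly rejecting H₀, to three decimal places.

Standardized effect: d = |μ₁ − μ₀| / σ = |9.96 − 9.49| / 1.02 = 0.4608
Noncentrality parameter: δ = d·√n = 0.4608 × √18 = 1.9549
Critical value for a one-sided test at α = 0.05: z_α = 1.645.
Power = Φ(δ − 1.645) = Φ(0.310) = 0.6218.

Power ≈ 0.622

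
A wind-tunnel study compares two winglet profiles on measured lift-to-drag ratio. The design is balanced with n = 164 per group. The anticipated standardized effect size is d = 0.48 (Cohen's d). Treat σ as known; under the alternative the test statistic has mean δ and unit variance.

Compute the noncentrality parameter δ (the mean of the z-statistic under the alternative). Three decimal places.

δ ≈ 4.347

The noncentrality parameter scales effect size by the design's sample-size factor: δ = d·√(n/2) = 0.48 × √(164/2) = 4.3466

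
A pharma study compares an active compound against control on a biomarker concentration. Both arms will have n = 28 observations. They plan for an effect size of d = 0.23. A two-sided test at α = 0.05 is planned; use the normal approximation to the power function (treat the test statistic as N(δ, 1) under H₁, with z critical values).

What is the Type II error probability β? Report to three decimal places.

β ≈ 0.862

Noncentrality parameter: λ = d·√(n/2) = 0.23 × √(28/2) = 0.8606
Critical value for a two-sided test at α = 0.05: z_{α/2} = 1.960.
Power = Φ(λ − 1.960) + Φ(−λ − 1.960) = Φ(-1.099) + Φ(-2.821) = 0.1358 + 0.0024 = 0.1382.
Type II error: β = 1 − power = 1 − 0.1382 = 0.8618.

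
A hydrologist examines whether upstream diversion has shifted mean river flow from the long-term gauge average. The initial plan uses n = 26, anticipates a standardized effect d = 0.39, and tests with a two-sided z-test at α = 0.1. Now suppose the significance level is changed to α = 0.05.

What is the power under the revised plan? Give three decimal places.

Power ≈ 0.511

δ = d·√n = 0.39 × √26 = 1.9886 (unchanged). New critical value: z_{0.025} = 1.960.
Revised power = Φ(δ − 1.960) + Φ(−δ − 1.960) = Φ(0.029) + Φ(-3.949) = 0.5114 + 0.0000 = 0.5115.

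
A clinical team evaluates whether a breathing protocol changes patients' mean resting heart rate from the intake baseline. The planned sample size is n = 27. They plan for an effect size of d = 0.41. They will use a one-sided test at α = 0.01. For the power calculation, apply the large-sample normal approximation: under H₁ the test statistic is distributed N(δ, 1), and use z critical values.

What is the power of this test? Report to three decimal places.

Power ≈ 0.422

Noncentrality parameter: δ = d·√n = 0.41 × √27 = 2.1304
One-sided α = 0.01 → critical value z_{0.01} = 2.326.
Power = Φ(δ − 2.326) = Φ(-0.196) = 0.4223.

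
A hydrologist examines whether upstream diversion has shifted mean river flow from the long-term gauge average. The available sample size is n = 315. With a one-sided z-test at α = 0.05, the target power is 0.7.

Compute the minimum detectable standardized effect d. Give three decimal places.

d ≈ 0.122

Need Φ(δ − 1.645) = 0.7, so δ = 1.645 + 0.524 = 2.169.
δ = d·√n ⇒ d = δ/√n = 2.169/√315 = 0.1222.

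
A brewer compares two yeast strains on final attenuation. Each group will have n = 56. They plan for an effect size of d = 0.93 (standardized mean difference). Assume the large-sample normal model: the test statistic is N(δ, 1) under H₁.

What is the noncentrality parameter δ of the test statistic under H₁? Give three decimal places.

δ ≈ 4.921

The noncentrality parameter scales effect size by the design's sample-size factor: δ = d·√(n/2) = 0.93 × √(56/2) = 4.9211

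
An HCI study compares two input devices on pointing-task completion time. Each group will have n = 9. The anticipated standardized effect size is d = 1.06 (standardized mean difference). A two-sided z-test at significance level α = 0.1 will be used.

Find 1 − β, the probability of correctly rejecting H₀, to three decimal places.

Power ≈ 0.727

Noncentrality parameter: δ = d·√(n/2) = 1.06 × √(9/2) = 2.2486
Two-sided α = 0.1 → critical value z_{0.05} = 1.645.
Power = Φ(δ − 1.645) + Φ(−δ − 1.645) = Φ(0.604) + Φ(-3.893) = 0.7270 + 0.0000 = 0.7270.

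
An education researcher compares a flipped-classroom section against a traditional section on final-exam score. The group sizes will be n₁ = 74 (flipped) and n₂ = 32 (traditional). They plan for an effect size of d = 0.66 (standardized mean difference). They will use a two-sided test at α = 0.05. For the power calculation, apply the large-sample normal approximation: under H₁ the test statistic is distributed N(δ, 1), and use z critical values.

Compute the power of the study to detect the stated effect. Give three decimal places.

Power ≈ 0.877

Noncentrality parameter: δ = d / √(1/n₁ + 1/n₂) = 0.66 / √(1/74 + 1/32) = 3.1195
Two-sided α = 0.05 → critical value z_{0.025} = 1.960.
Power = Φ(δ − 1.960) + Φ(−δ − 1.960) = Φ(1.160) + Φ(-5.079) = 0.8769 + 0.0000 = 0.8769.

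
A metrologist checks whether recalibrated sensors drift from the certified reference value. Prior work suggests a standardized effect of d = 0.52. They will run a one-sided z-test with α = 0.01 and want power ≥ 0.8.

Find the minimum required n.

For power 0.8 need Φ(δ − z_{0.01}) = 0.8, so δ = z_{0.01} + z_{0.20} = 2.326 + 0.842 = 3.168.
δ = d·√n ⇒ n = (δ/d)² = (3.168 / 0.52)² = 37.12.
Round up to the next whole unit.

n = 38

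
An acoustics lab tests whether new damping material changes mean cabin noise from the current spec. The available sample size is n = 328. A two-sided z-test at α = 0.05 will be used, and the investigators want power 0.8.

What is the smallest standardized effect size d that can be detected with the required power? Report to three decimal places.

d ≈ 0.155

Need Φ(δ − 1.960) = 0.8, so δ = 1.960 + 0.842 = 2.802.
(The second rejection-region term Φ(−δ − z_{α/2}) is negligible and dropped.)
δ = d·√n ⇒ d = δ/√n = 2.802/√328 = 0.1547.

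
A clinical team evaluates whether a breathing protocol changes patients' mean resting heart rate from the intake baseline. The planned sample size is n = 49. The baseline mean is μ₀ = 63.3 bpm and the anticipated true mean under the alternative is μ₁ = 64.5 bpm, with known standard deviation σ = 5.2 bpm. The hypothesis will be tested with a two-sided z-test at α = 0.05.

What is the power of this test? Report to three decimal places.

Standardized effect: d = |μ₁ − μ₀| / σ = |64.5 − 63.3| / 5.2 = 0.2308
Noncentrality parameter: δ = d·√n = 0.2308 × √49 = 1.6154
Two-sided α = 0.05 → critical value z_{0.025} = 1.960.
Power = Φ(δ − 1.960) + Φ(−δ − 1.960) = Φ(-0.345) + Φ(-3.575) = 0.3652 + 0.0002 = 0.3654.

Power ≈ 0.365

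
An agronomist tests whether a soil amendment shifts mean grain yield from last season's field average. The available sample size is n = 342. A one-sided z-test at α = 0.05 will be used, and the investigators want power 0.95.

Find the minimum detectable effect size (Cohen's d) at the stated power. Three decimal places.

Required noncentrality: δ = z_{0.05} + z_{0.05} = 1.645 + 1.645 = 3.290.
δ = d·√n ⇒ d = δ/√n = 3.290/√342 = 0.1779.

d ≈ 0.178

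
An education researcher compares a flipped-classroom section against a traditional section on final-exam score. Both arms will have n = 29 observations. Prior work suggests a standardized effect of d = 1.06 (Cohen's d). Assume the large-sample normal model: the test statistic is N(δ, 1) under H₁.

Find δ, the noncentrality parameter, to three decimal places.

δ ≈ 4.036

The noncentrality parameter scales effect size by the design's sample-size factor: δ = d·√(n/2) = 1.06 × √(29/2) = 4.0364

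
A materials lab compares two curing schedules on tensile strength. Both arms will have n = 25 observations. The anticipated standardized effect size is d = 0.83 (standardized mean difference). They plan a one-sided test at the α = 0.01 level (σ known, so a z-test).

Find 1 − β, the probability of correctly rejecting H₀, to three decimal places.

Power ≈ 0.728

Noncentrality parameter: λ = d·√(n/2) = 0.83 × √(25/2) = 2.9345
One-sided α = 0.01 → critical value z_{0.01} = 2.326.
Power = P(Z > 2.326 − λ) = Φ(0.608) = 0.7285.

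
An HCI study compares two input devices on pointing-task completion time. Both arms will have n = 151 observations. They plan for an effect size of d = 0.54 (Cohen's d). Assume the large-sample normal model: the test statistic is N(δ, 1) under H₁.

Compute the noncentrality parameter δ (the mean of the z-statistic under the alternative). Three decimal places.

δ ≈ 4.692

δ = d·√(n/2) = 0.54 × √(151/2) = 4.6921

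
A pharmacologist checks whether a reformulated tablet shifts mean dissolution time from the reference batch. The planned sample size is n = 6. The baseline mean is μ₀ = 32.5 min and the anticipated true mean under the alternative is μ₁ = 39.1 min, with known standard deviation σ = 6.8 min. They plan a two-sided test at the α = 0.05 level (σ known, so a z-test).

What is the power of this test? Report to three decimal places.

Power ≈ 0.662

Standardized effect: d = |μ₁ − μ₀| / σ = |39.1 − 32.5| / 6.8 = 0.9706
Noncentrality parameter: δ = d·√n = 0.9706 × √6 = 2.3774
Critical value for a two-sided test at α = 0.05: z_{α/2} = 1.960.
Power = Φ(δ − 1.960) + Φ(−δ − 1.960) = Φ(0.417) + Φ(-4.337) = 0.6618 + 0.0000 = 0.6618.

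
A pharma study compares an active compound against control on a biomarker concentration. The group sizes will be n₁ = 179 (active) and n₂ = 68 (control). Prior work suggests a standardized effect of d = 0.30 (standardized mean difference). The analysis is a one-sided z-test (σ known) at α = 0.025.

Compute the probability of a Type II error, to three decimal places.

β ≈ 0.442

Noncentrality parameter: δ = d / √(1/n₁ + 1/n₂) = 0.30 / √(1/179 + 1/68) = 2.1060
Critical value for a one-sided test at α = 0.025: z_α = 1.960.
Power = Φ(δ − 1.960) = Φ(0.146) = 0.5580.
Type II error: β = 1 − power = 1 − 0.5580 = 0.4420.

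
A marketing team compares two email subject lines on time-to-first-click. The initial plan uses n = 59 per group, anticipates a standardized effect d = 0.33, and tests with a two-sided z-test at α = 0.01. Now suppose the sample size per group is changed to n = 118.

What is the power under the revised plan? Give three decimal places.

Power ≈ 0.484

With n = 118 per group: δ = d·√(n/2) = 0.33 × √(118/2) = 2.5348. Critical value z_{0.005} = 2.576.
Revised power = Φ(δ − 2.576) + Φ(−δ − 2.576) = Φ(-0.041) + Φ(-5.111) = 0.4836 + 0.0000 = 0.4836.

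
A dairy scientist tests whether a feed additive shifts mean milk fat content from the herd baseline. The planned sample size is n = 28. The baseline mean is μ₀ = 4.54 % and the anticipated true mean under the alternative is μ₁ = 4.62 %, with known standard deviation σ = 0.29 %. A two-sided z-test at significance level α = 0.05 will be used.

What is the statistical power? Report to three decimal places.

Standardized effect: d = |μ₁ − μ₀| / σ = |4.62 − 4.54| / 0.29 = 0.2759
Noncentrality parameter: δ = d·√n = 0.2759 × √28 = 1.4597
Two-sided α = 0.05 → critical value z_{0.025} = 1.960.
Power = Φ(δ − 1.960) + Φ(−δ − 1.960) = Φ(-0.500) + Φ(-3.420) = 0.3085 + 0.0003 = 0.3088.

Power ≈ 0.309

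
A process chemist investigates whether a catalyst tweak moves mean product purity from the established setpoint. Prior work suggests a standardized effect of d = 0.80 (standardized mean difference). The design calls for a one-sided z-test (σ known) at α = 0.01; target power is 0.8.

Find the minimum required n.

n = 16

Set Φ(δ − 2.326) = 0.8; then δ − 2.326 = Φ⁻¹(0.8) = 0.842, giving δ = 3.168.
δ = d·√n ⇒ n = (δ/d)² = (3.168 / 0.80)² = 15.68.
Rounding up, n = 16.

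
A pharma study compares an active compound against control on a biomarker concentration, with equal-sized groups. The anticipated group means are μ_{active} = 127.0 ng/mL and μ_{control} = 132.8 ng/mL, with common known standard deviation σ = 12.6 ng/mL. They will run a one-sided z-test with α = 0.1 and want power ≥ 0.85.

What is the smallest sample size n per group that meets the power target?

n = 51 per group

Standardized effect: d = |μ_{active} − μ_{control}| / σ = |127.0 − 132.8| / 12.6 = 0.4603
Set Φ(δ − 1.282) = 0.85; then δ − 1.282 = Φ⁻¹(0.85) = 1.036, giving δ = 2.318.
δ = d·√(n/2) ⇒ n = 2(δ/d)² = 2 × (2.318 / 0.4603)² = 50.71.
Round up to the next whole unit.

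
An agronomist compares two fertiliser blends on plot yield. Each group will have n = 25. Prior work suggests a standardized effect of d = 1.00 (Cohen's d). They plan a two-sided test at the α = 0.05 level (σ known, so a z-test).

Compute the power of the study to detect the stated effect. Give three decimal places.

Noncentrality parameter: δ = d·√(n/2) = 1.00 × √(25/2) = 3.5355
Critical value for a two-sided test at α = 0.05: z_{α/2} = 1.960.
Power = Φ(δ − 1.960) + Φ(−δ − 1.960) = Φ(1.576) + Φ(-5.495) = 0.9424 + 0.0000 = 0.9424.

Power ≈ 0.942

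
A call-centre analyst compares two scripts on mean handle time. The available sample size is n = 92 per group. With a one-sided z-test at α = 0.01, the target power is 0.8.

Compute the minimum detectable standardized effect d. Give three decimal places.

Need Φ(δ − 2.326) = 0.8, so δ = 2.326 + 0.842 = 3.168.
δ = d·√(n/2) ⇒ d = δ/√(n/2) = 3.168/√(92/2) = 0.4671.

d ≈ 0.467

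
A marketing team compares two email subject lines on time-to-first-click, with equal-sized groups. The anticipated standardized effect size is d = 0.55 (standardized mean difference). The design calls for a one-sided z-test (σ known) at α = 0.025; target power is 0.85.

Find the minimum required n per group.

n = 60 per group

For power 0.85 need Φ(δ − z_{0.025}) = 0.85, so δ = z_{0.025} + z_{0.15} = 1.960 + 1.036 = 2.996.
δ = d·√(n/2) ⇒ n = 2(δ/d)² = 2 × (2.996 / 0.55)² = 59.36.
Round up to the next whole unit.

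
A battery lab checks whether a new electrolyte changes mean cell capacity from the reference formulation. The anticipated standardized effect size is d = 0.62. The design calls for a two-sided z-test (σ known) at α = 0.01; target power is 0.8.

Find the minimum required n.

For power 0.8 need Φ(δ − z_{0.005}) = 0.8, so δ = z_{0.005} + z_{0.20} = 2.576 + 0.842 = 3.417.
(For δ > 0 the lower-tail rejection region contributes negligibly to power, so the one-term inversion is standard.)
δ = d·√n ⇒ n = (δ/d)² = (3.417 / 0.62)² = 30.38.
Rounding up, n = 31.

n = 31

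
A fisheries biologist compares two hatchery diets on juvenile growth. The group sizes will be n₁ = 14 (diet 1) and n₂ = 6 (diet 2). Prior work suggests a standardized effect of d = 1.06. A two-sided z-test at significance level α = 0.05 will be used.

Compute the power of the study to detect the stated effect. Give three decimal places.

Noncentrality parameter: δ = d / √(1/n₁ + 1/n₂) = 1.06 / √(1/14 + 1/6) = 2.1724
Two-sided α = 0.05 → critical value z_{0.025} = 1.960.
Power = Φ(δ − 1.960) + Φ(−δ − 1.960) = Φ(0.212) + Φ(-4.132) = 0.5841 + 0.0000 = 0.5841.

Power ≈ 0.584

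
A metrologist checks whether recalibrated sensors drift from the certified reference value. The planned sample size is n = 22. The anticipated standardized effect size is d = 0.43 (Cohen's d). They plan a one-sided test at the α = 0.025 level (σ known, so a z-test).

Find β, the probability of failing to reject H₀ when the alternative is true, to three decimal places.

β ≈ 0.477

Noncentrality parameter: δ = d·√n = 0.43 × √22 = 2.0169
One-sided α = 0.025 → critical value z_{0.025} = 1.960.
Power = Φ(δ − 1.960) = Φ(0.057) = 0.5227.
Type II error: β = 1 − power = 1 − 0.5227 = 0.4773.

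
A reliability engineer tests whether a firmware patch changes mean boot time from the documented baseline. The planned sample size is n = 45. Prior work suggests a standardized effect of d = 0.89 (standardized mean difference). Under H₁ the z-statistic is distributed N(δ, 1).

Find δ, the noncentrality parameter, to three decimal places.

δ ≈ 5.970

The noncentrality parameter scales effect size by the design's sample-size factor: δ = d·√n = 0.89 × √45 = 5.9703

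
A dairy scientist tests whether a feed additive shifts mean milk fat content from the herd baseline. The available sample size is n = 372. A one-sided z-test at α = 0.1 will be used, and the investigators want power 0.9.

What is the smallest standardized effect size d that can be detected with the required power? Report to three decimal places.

Need Φ(δ − 1.282) = 0.9, so δ = 1.282 + 1.282 = 2.563.
δ = d·√n ⇒ d = δ/√n = 2.563/√372 = 0.1329.

d ≈ 0.133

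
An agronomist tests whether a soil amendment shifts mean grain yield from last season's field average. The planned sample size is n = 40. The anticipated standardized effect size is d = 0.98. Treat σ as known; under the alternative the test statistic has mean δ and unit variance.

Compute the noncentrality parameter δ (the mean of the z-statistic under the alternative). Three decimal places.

δ ≈ 6.198

δ = d·√n = 0.98 × √40 = 6.1981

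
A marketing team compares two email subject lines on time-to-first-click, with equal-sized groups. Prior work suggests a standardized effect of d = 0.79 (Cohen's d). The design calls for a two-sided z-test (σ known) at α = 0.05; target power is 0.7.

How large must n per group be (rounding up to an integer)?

n = 20 per group

Set Φ(δ − 1.960) = 0.7; then δ − 1.960 = Φ⁻¹(0.7) = 0.524, giving δ = 2.484.
(The Φ(−δ − z_{α/2}) term is vanishingly small for δ > 0 and is dropped in the standard sample-size formula.)
δ = d·√(n/2) ⇒ n = 2(δ/d)² = 2 × (2.484 / 0.79)² = 19.78.
Rounding up, n = 20 per group.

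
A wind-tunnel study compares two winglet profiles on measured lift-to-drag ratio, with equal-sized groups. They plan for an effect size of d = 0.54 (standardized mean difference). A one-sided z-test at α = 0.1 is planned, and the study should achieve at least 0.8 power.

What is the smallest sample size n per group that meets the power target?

For power 0.8 need Φ(δ − z_{0.1}) = 0.8, so δ = z_{0.1} + z_{0.20} = 1.282 + 0.842 = 2.123.
δ = d·√(n/2) ⇒ n = 2(δ/d)² = 2 × (2.123 / 0.54)² = 30.92.
Round up to the next whole unit.

n = 31 per group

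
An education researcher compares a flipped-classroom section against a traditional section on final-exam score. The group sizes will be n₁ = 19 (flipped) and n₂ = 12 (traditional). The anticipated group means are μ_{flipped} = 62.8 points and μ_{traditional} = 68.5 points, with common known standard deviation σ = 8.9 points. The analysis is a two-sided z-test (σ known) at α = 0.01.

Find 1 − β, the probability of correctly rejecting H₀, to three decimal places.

Standardized effect: d = |μ_{flipped} − μ_{traditional}| / σ = |62.8 − 68.5| / 8.9 = 0.6404
Noncentrality parameter: λ = d / √(1/n₁ + 1/n₂) = 0.6404 / √(1/19 + 1/12) = 1.7369
Critical value for a two-sided test at α = 0.01: z_{α/2} = 2.576.
Power = Φ(λ − 2.576) + Φ(−λ − 2.576) = Φ(-0.839) + Φ(-4.313) = 0.2008 + 0.0000 = 0.2008.

Power ≈ 0.201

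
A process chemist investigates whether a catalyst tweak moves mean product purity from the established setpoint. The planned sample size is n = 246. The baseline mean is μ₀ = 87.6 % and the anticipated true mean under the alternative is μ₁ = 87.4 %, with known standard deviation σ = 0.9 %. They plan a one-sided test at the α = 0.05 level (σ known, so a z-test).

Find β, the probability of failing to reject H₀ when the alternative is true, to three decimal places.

Standardized effect: d = |μ₁ − μ₀| / σ = |87.4 − 87.6| / 0.9 = 0.2222
Noncentrality parameter: δ = d·√n = 0.2222 × √246 = 3.4854
One-sided α = 0.05 → critical value z_{0.05} = 1.645.
Power = Φ(δ − 1.645) = Φ(1.841) = 0.9672.
Type II error: β = 1 − power = 1 − 0.9672 = 0.0328.

β ≈ 0.033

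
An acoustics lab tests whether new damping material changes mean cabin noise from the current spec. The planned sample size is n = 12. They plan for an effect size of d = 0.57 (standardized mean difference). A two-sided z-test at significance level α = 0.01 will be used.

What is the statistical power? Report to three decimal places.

Noncentrality parameter: δ = d·√n = 0.57 × √12 = 1.9745
Two-sided α = 0.01 → critical value z_{0.005} = 2.576.
Power = Φ(δ − 2.576) + Φ(−δ − 2.576) = Φ(-0.601) + Φ(-4.550) = 0.2738 + 0.0000 = 0.2738.

Power ≈ 0.274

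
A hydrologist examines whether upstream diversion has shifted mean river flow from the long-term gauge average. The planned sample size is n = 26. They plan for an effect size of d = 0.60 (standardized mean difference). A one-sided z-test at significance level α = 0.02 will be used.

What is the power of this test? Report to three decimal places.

Noncentrality parameter: δ = d·√n = 0.60 × √26 = 3.0594
One-sided α = 0.02 → critical value z_{0.02} = 2.054.
Power = P(Z > 2.054 − δ) = Φ(1.006) = 0.8427.

Power ≈ 0.843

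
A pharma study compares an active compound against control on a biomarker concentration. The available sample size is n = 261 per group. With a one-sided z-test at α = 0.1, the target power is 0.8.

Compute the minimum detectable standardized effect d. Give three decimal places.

d ≈ 0.186

Need Φ(δ − 1.282) = 0.8, so δ = 1.282 + 0.842 = 2.123.
δ = d·√(n/2) ⇒ d = δ/√(n/2) = 2.123/√(261/2) = 0.1859.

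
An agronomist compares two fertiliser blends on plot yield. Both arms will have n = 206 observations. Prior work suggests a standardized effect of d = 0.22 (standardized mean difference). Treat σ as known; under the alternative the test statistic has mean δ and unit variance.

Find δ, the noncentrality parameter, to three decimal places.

δ = d·√(n/2) = 0.22 × √(206/2) = 2.2328

δ ≈ 2.233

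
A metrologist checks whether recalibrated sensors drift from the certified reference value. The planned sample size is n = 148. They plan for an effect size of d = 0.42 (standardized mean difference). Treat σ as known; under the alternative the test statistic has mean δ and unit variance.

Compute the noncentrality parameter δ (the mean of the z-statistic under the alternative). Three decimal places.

δ = d·√n = 0.42 × √148 = 5.1095

δ ≈ 5.110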